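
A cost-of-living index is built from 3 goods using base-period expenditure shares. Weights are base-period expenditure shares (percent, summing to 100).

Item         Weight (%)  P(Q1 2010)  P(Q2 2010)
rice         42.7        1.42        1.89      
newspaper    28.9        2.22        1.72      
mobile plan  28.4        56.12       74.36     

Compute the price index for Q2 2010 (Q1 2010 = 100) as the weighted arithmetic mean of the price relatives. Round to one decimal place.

rice: 42.7 × (1.89/1.42) = 42.7 × 1.330986 = 56.8331
newspaper: 28.9 × (1.72/2.22) = 28.9 × 0.774775 = 22.3910
mobile plan: 28.4 × (74.36/56.12) = 28.4 × 1.325018 = 37.6305
Index = Σ wᵢ·(p₁ᵢ/p₀ᵢ) = 56.8331 + 22.3910 + 37.6305 = 116.8546

116.9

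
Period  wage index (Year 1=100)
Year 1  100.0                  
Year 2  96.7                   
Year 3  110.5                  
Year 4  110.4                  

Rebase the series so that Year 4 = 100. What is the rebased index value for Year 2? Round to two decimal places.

87.59

Rebased(Year 2) = 96.7 / 110.4 × 100 = 87.5906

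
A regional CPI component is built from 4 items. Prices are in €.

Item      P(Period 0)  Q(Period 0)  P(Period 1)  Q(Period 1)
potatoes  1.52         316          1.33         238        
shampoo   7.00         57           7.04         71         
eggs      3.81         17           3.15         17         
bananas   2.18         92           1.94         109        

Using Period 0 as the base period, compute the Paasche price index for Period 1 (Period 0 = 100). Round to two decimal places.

Paasche price index uses current-period quantities as weights.
ΣP(Period 1)·Q(Period 1) = 1.33×238 + 7.04×71 + 3.15×17 + 1.94×109 = 316.54 + 499.84 + 53.55 + 211.46 = 1081.39
ΣP(Period 0)·Q(Period 1) = 1.52×238 + 7.00×71 + 3.81×17 + 2.18×109 = 361.76 + 497 + 64.77 + 237.62 = 1161.15
Index = 1081.39 / 1161.15 × 100 = 93.1309

93.13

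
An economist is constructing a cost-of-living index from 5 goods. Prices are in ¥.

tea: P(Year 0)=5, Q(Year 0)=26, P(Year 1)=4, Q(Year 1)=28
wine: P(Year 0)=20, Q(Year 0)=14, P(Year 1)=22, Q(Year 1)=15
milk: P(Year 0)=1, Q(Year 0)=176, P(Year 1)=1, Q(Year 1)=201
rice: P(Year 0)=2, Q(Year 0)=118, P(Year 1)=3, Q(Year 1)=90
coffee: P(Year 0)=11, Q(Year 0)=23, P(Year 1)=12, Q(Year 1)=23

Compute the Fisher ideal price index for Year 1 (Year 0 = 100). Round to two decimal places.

Laspeyres component (base-period weights):
ΣP(Year 1)Q(Year 0) = 4×26 + 22×14 + 1×176 + 3×118 + 12×23 = 104 + 308 + 176 + 354 + 276 = 1218
ΣP(Year 0)Q(Year 0) = 5×26 + 20×14 + 1×176 + 2×118 + 11×23 = 130 + 280 + 176 + 236 + 253 = 1075
L = 1218 / 1075 × 100 = 113.3023
Paasche component (current-period weights):
ΣP(Year 1)Q(Year 1) = 4×28 + 22×15 + 1×201 + 3×90 + 12×23 = 112 + 330 + 201 + 270 + 276 = 1189
ΣP(Year 0)Q(Year 1) = 5×28 + 20×15 + 1×201 + 2×90 + 11×23 = 140 + 300 + 201 + 180 + 253 = 1074
P = 1189 / 1074 × 100 = 110.7076
Fisher = √(L × P) = √(113.3023 × 110.7076) = 111.9975

112.00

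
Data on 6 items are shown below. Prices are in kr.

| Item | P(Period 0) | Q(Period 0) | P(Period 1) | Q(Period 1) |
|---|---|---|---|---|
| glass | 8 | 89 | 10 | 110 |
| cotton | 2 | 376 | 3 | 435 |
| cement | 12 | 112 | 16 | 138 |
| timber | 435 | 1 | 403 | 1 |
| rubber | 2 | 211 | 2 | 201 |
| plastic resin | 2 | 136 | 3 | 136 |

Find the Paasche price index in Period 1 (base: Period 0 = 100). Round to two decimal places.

Paasche price index uses current-period quantities as weights.
ΣP(Period 1)·Q(Period 1) = 10×110 + 3×435 + 16×138 + 403×1 + 2×201 + 3×136 = 1100 + 1305 + 2208 + 403 + 402 + 408 = 5826
ΣP(Period 0)·Q(Period 1) = 8×110 + 2×435 + 12×138 + 435×1 + 2×201 + 2×136 = 880 + 870 + 1656 + 435 + 402 + 272 = 4515
Index = 5826 / 4515 × 100 = 129.0365

129.04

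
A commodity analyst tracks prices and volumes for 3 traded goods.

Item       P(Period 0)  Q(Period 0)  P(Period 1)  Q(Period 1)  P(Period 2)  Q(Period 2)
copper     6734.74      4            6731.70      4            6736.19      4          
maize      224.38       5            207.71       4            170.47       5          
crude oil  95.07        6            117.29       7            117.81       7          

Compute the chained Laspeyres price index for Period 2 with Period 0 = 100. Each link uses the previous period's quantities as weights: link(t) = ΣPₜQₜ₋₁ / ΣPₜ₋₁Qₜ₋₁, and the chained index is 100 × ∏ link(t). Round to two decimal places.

99.69

Link Period 0→Period 1:
ΣP(Period 1)Q(Period 0) = 6731.70×4 + 207.71×5 + 117.29×6 = 26926.8 + 1038.55 + 703.74 = 28669.09
ΣP(Period 0)Q(Period 0) = 6734.74×4 + 224.38×5 + 95.07×6 = 26938.96 + 1121.9 + 570.42 = 28631.28
link = 28669.09/28631.28 = 1.001321
Link Period 1→Period 2:
ΣP(Period 2)Q(Period 1) = 6736.19×4 + 170.47×4 + 117.81×7 = 26944.76 + 681.88 + 824.67 = 28451.31
ΣP(Period 1)Q(Period 1) = 6731.70×4 + 207.71×4 + 117.29×7 = 26926.8 + 830.84 + 821.03 = 28578.67
link = 28451.31/28578.67 = 0.995544
Chained index = 100 × 1.001321 × 0.995544 = 99.6858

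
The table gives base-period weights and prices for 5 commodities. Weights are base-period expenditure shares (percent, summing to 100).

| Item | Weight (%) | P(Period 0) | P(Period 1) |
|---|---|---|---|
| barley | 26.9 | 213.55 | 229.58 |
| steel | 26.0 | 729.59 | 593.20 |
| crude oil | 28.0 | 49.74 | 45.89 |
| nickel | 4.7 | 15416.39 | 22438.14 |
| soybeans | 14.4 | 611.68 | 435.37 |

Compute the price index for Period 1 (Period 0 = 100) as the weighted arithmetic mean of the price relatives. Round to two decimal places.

92.98

barley: 26.9 × (229.58/213.55) = 26.9 × 1.075064 = 28.9192
steel: 26.0 × (593.20/729.59) = 26.0 × 0.813059 = 21.1395
crude oil: 28.0 × (45.89/49.74) = 28.0 × 0.922598 = 25.8327
nickel: 4.7 × (22438.14/15416.39) = 4.7 × 1.455473 = 6.8407
soybeans: 14.4 × (435.37/611.68) = 14.4 × 0.711761 = 10.2494
Index = Σ wᵢ·(p₁ᵢ/p₀ᵢ) = 28.9192 + 21.1395 + 25.8327 + 6.8407 + 10.2494 = 92.9816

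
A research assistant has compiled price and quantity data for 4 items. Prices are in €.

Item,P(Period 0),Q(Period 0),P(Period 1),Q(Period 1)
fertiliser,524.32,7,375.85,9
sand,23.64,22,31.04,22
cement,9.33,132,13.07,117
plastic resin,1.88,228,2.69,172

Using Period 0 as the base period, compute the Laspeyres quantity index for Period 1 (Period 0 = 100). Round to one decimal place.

Laspeyres quantity index uses base-period prices as weights.
ΣP(Period 0)·Q(Period 1) = 524.32×9 + 23.64×22 + 9.33×117 + 1.88×172 = 4718.88 + 520.08 + 1091.61 + 323.36 = 6653.93
ΣP(Period 0)·Q(Period 0) = 524.32×7 + 23.64×22 + 9.33×132 + 1.88×228 = 3670.24 + 520.08 + 1231.56 + 428.64 = 5850.52
Index = 6653.93 / 5850.52 × 100 = 113.7323

113.7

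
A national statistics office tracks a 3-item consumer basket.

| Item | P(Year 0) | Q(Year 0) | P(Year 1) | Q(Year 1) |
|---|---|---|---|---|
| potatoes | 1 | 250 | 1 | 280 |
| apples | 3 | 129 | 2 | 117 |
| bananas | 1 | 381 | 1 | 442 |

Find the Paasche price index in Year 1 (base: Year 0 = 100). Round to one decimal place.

89.1

Paasche price index uses current-period quantities as weights.
ΣP(Year 1)·Q(Year 1) = 1×280 + 2×117 + 1×442 = 280 + 234 + 442 = 956
ΣP(Year 0)·Q(Year 1) = 1×280 + 3×117 + 1×442 = 280 + 351 + 442 = 1073
Index = 956 / 1073 × 100 = 89.0960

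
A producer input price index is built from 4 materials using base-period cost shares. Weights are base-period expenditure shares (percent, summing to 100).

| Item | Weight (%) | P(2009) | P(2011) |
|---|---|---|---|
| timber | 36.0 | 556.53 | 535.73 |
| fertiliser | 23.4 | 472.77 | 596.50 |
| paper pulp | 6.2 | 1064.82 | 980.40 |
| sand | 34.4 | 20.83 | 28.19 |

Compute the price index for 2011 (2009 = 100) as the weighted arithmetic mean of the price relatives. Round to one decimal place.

116.4

timber: 36.0 × (535.73/556.53) = 36.0 × 0.962626 = 34.6545
fertiliser: 23.4 × (596.50/472.77) = 23.4 × 1.261713 = 29.5241
paper pulp: 6.2 × (980.40/1064.82) = 6.2 × 0.920719 = 5.7085
sand: 34.4 × (28.19/20.83) = 34.4 × 1.353337 = 46.5548
Index = Σ wᵢ·(p₁ᵢ/p₀ᵢ) = 34.6545 + 29.5241 + 5.7085 + 46.5548 = 116.4418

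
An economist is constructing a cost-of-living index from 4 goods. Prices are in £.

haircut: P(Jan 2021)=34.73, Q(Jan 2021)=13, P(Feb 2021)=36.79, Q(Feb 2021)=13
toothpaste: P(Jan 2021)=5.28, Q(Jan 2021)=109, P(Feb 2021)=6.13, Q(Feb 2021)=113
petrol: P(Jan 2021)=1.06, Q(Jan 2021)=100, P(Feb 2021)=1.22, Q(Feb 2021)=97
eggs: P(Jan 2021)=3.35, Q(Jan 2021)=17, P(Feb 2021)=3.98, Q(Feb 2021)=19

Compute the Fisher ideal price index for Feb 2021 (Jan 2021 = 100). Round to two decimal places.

112.33

Laspeyres component (base-period weights):
ΣP(Feb 2021)Q(Jan 2021) = 36.79×13 + 6.13×109 + 1.22×100 + 3.98×17 = 478.27 + 668.17 + 122 + 67.66 = 1336.1
ΣP(Jan 2021)Q(Jan 2021) = 34.73×13 + 5.28×109 + 1.06×100 + 3.35×17 = 451.49 + 575.52 + 106 + 56.95 = 1189.96
L = 1336.1 / 1189.96 × 100 = 112.2811
Paasche component (current-period weights):
ΣP(Feb 2021)Q(Feb 2021) = 36.79×13 + 6.13×113 + 1.22×97 + 3.98×19 = 478.27 + 692.69 + 118.34 + 75.62 = 1364.92
ΣP(Jan 2021)Q(Feb 2021) = 34.73×13 + 5.28×113 + 1.06×97 + 3.35×19 = 451.49 + 596.64 + 102.82 + 63.65 = 1214.6
P = 1364.92 / 1214.6 × 100 = 112.3761
Fisher = √(L × P) = √(112.2811 × 112.3761) = 112.3286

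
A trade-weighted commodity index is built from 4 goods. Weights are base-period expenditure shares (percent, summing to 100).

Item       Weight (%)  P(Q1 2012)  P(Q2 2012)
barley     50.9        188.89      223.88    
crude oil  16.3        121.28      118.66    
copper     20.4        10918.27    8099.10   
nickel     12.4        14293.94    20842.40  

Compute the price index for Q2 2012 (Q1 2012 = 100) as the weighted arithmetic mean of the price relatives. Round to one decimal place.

109.5

barley: 50.9 × (223.88/188.89) = 50.9 × 1.185240 = 60.3287
crude oil: 16.3 × (118.66/121.28) = 16.3 × 0.978397 = 15.9479
copper: 20.4 × (8099.10/10918.27) = 20.4 × 0.741793 = 15.1326
nickel: 12.4 × (20842.40/14293.94) = 12.4 × 1.458128 = 18.0808
Index = Σ wᵢ·(p₁ᵢ/p₀ᵢ) = 60.3287 + 15.9479 + 15.1326 + 18.0808 = 109.4900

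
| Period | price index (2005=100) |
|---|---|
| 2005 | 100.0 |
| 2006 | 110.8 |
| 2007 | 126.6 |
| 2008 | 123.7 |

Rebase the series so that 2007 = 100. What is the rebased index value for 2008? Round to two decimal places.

97.71

Rebased(2008) = 123.7 / 126.6 × 100 = 97.7093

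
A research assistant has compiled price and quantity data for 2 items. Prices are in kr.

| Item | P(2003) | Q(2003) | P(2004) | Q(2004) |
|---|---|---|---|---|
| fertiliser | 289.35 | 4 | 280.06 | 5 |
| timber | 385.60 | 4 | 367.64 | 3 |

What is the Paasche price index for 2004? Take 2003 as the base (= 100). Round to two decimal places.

Paasche price index uses current-period quantities as weights.
ΣP(2004)·Q(2004) = 280.06×5 + 367.64×3 = 1400.3 + 1102.92 = 2503.22
ΣP(2003)·Q(2004) = 289.35×5 + 385.60×3 = 1446.75 + 1156.8 = 2603.55
Index = 2503.22 / 2603.55 × 100 = 96.1464

96.15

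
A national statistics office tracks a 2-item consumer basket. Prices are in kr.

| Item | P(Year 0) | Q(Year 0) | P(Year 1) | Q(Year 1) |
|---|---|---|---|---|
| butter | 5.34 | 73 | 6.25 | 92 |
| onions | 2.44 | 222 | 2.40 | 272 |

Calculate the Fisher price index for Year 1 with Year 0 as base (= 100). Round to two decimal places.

106.24

Laspeyres component (base-period weights):
ΣP(Year 1)Q(Year 0) = 6.25×73 + 2.40×222 = 456.25 + 532.8 = 989.05
ΣP(Year 0)Q(Year 0) = 5.34×73 + 2.44×222 = 389.82 + 541.68 = 931.5
L = 989.05 / 931.5 × 100 = 106.1782
Paasche component (current-period weights):
ΣP(Year 1)Q(Year 1) = 6.25×92 + 2.40×272 = 575 + 652.8 = 1227.8
ΣP(Year 0)Q(Year 1) = 5.34×92 + 2.44×272 = 491.28 + 663.68 = 1154.96
P = 1227.8 / 1154.96 × 100 = 106.3067
Fisher = √(L × P) = √(106.1782 × 106.3067) = 106.2424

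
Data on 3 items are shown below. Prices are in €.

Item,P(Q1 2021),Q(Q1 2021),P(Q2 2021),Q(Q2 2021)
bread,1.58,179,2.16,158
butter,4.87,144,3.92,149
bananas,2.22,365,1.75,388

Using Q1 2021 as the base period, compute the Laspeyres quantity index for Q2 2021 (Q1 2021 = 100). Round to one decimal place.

102.4

Laspeyres quantity index uses base-period prices as weights.
ΣP(Q1 2021)·Q(Q2 2021) = 1.58×158 + 4.87×149 + 2.22×388 = 249.64 + 725.63 + 861.36 = 1836.63
ΣP(Q1 2021)·Q(Q1 2021) = 1.58×179 + 4.87×144 + 2.22×365 = 282.82 + 701.28 + 810.3 = 1794.4
Index = 1836.63 / 1794.4 × 100 = 102.3534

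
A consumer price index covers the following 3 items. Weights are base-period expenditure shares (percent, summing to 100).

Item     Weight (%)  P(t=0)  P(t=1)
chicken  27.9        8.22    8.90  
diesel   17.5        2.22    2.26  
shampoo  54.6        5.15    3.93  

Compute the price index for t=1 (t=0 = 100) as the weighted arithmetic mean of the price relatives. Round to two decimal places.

89.69

chicken: 27.9 × (8.90/8.22) = 27.9 × 1.082725 = 30.2080
diesel: 17.5 × (2.26/2.22) = 17.5 × 1.018018 = 17.8153
shampoo: 54.6 × (3.93/5.15) = 54.6 × 0.763107 = 41.6656
Index = Σ wᵢ·(p₁ᵢ/p₀ᵢ) = 30.2080 + 17.8153 + 41.6656 = 89.6890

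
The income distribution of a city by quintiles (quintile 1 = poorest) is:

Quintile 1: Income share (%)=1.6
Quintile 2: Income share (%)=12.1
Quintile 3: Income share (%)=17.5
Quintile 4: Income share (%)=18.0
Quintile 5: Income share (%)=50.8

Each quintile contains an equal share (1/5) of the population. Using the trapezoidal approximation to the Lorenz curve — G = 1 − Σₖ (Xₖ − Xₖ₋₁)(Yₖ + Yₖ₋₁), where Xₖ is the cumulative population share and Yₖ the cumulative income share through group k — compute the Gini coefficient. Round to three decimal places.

Cumulative income shares Yₖ: 0.0160, 0.1370, 0.3120, 0.4920, 1.0000
Σ (Xₖ−Xₖ₋₁)(Yₖ+Yₖ₋₁) = (1/5)(0.0160+0.0000) + (1/5)(0.1370+0.0160) + (1/5)(0.3120+0.1370) + (1/5)(0.4920+0.3120) + (1/5)(1.0000+0.4920)
  = 0.0032 + 0.0306 + 0.0898 + 0.1608 + 0.2984 = 0.5828
G = 1 − 0.5828 = 0.4172

0.417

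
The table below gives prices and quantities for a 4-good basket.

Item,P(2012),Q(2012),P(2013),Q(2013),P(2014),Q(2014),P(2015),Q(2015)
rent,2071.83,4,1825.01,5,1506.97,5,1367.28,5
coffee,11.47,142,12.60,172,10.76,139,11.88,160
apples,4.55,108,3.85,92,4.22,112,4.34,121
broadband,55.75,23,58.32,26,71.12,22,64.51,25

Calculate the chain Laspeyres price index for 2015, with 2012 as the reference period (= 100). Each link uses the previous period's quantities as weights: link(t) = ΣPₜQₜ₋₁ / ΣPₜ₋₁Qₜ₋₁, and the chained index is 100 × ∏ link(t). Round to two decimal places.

Link 2012→2013:
ΣP(2013)Q(2012) = 1825.01×4 + 12.60×142 + 3.85×108 + 58.32×23 = 7300.04 + 1789.2 + 415.8 + 1341.36 = 10846.4
ΣP(2012)Q(2012) = 2071.83×4 + 11.47×142 + 4.55×108 + 55.75×23 = 8287.32 + 1628.74 + 491.4 + 1282.25 = 11689.71
link = 10846.4/11689.71 = 0.927859
Link 2013→2014:
ΣP(2014)Q(2013) = 1506.97×5 + 10.76×172 + 4.22×92 + 71.12×26 = 7534.85 + 1850.72 + 388.24 + 1849.12 = 11622.93
ΣP(2013)Q(2013) = 1825.01×5 + 12.60×172 + 3.85×92 + 58.32×26 = 9125.05 + 2167.2 + 354.2 + 1516.32 = 13162.77
link = 11622.93/13162.77 = 0.883016
Link 2014→2015:
ΣP(2015)Q(2014) = 1367.28×5 + 11.88×139 + 4.34×112 + 64.51×22 = 6836.4 + 1651.32 + 486.08 + 1419.22 = 10393.02
ΣP(2014)Q(2014) = 1506.97×5 + 10.76×139 + 4.22×112 + 71.12×22 = 7534.85 + 1495.64 + 472.64 + 1564.64 = 11067.77
link = 10393.02/11067.77 = 0.939035
Chained index = 100 × 0.927859 × 0.883016 × 0.939035 = 76.9364

76.94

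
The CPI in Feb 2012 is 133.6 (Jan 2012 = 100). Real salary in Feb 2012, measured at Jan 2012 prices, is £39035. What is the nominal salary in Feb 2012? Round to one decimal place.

52150.8

Nominal = Real × (Index/100) = 39035 × (133.6/100)
        = 39035 × 1.336 = 52150.7600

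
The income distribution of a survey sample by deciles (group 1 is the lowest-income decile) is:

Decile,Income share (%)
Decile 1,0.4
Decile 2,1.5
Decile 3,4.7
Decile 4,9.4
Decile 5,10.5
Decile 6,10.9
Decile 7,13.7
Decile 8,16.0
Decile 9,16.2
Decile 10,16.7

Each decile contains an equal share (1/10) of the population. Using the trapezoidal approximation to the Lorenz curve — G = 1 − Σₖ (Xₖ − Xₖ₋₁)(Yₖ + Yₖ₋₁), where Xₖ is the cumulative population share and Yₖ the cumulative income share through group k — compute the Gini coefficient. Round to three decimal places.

0.319

Cumulative income shares Yₖ: 0.0040, 0.0190, 0.0660, 0.1600, 0.2650, 0.3740, 0.5110, 0.6710, 0.8330, 1.0000
Σ (Xₖ−Xₖ₋₁)(Yₖ+Yₖ₋₁) = (1/10)(0.0040+0.0000) + (1/10)(0.0190+0.0040) + (1/10)(0.0660+0.0190) + (1/10)(0.1600+0.0660) + (1/10)(0.2650+0.1600) + (1/10)(0.3740+0.2650) + (1/10)(0.5110+0.3740) + (1/10)(0.6710+0.5110) + (1/10)(0.8330+0.6710) + (1/10)(1.0000+0.8330)
  = 0.0004 + 0.0023 + 0.0085 + 0.0226 + 0.0425 + 0.0639 + 0.0885 + 0.1182 + 0.1504 + 0.1833 = 0.6806
G = 1 − 0.6806 = 0.3194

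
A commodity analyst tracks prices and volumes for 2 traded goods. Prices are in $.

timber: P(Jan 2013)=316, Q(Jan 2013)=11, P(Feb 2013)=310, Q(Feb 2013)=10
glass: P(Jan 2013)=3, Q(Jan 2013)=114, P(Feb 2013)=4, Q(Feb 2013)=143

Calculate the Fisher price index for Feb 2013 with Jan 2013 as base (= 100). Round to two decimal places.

Laspeyres component (base-period weights):
ΣP(Feb 2013)Q(Jan 2013) = 310×11 + 4×114 = 3410 + 456 = 3866
ΣP(Jan 2013)Q(Jan 2013) = 316×11 + 3×114 = 3476 + 342 = 3818
L = 3866 / 3818 × 100 = 101.2572
Paasche component (current-period weights):
ΣP(Feb 2013)Q(Feb 2013) = 310×10 + 4×143 = 3100 + 572 = 3672
ΣP(Jan 2013)Q(Feb 2013) = 316×10 + 3×143 = 3160 + 429 = 3589
P = 3672 / 3589 × 100 = 102.3126
Fisher = √(L × P) = √(101.2572 × 102.3126) = 101.7835

101.78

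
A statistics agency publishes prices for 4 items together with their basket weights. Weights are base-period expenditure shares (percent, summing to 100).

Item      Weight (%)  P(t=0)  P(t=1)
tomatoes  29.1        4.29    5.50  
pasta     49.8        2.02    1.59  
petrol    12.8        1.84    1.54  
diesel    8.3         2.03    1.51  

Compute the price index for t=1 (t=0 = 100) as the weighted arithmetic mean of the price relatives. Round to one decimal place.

93.4

tomatoes: 29.1 × (5.50/4.29) = 29.1 × 1.282051 = 37.3077
pasta: 49.8 × (1.59/2.02) = 49.8 × 0.787129 = 39.1990
petrol: 12.8 × (1.54/1.84) = 12.8 × 0.836957 = 10.7130
diesel: 8.3 × (1.51/2.03) = 8.3 × 0.743842 = 6.1739
Index = Σ wᵢ·(p₁ᵢ/p₀ᵢ) = 37.3077 + 39.1990 + 10.7130 + 6.1739 = 93.3936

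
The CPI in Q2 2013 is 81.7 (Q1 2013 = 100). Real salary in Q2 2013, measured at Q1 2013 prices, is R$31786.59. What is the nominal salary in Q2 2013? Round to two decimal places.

Nominal = Real × (Index/100) = 31786.59 × (81.7/100)
        = 31786.59 × 0.817 = 25969.6440

25969.64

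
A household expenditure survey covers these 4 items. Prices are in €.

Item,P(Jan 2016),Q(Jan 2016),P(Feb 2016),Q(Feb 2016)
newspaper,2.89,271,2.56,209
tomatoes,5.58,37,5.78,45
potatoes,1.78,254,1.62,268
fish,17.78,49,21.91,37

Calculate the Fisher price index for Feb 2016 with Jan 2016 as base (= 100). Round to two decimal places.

Laspeyres component (base-period weights):
ΣP(Feb 2016)Q(Jan 2016) = 2.56×271 + 5.78×37 + 1.62×254 + 21.91×49 = 693.76 + 213.86 + 411.48 + 1073.59 = 2392.69
ΣP(Jan 2016)Q(Jan 2016) = 2.89×271 + 5.58×37 + 1.78×254 + 17.78×49 = 783.19 + 206.46 + 452.12 + 871.22 = 2312.99
L = 2392.69 / 2312.99 × 100 = 103.4458
Paasche component (current-period weights):
ΣP(Feb 2016)Q(Feb 2016) = 2.56×209 + 5.78×45 + 1.62×268 + 21.91×37 = 535.04 + 260.1 + 434.16 + 810.67 = 2039.97
ΣP(Jan 2016)Q(Feb 2016) = 2.89×209 + 5.58×45 + 1.78×268 + 17.78×37 = 604.01 + 251.1 + 477.04 + 657.86 = 1990.01
P = 2039.97 / 1990.01 × 100 = 102.5105
Fisher = √(L × P) = √(103.4458 × 102.5105) = 102.9771

102.98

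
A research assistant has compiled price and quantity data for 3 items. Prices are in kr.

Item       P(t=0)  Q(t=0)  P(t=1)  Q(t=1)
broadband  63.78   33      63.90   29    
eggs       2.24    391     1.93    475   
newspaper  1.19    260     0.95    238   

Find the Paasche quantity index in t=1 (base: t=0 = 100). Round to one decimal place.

Paasche quantity index uses current-period prices as weights.
ΣP(t=1)·Q(t=1) = 63.90×29 + 1.93×475 + 0.95×238 = 1853.1 + 916.75 + 226.1 = 2995.95
ΣP(t=1)·Q(t=0) = 63.90×33 + 1.93×391 + 0.95×260 = 2108.7 + 754.63 + 247 = 3110.33
Index = 2995.95 / 3110.33 × 100 = 96.3226

96.3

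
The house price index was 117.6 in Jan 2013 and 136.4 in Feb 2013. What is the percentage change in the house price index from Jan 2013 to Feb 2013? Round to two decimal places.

Change = (136.4 − 117.6) / 117.6 × 100
       = 18.8 / 117.6 × 100 = 15.9864%

15.99%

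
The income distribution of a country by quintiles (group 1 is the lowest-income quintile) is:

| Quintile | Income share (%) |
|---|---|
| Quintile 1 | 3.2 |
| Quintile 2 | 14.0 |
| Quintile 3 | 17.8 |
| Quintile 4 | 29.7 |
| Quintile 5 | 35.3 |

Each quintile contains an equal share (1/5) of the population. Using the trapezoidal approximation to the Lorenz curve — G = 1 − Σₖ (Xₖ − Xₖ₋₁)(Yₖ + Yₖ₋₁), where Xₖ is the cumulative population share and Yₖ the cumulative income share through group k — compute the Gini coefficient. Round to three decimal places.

Cumulative income shares Yₖ: 0.0320, 0.1720, 0.3500, 0.6470, 1.0000
Σ (Xₖ−Xₖ₋₁)(Yₖ+Yₖ₋₁) = (1/5)(0.0320+0.0000) + (1/5)(0.1720+0.0320) + (1/5)(0.3500+0.1720) + (1/5)(0.6470+0.3500) + (1/5)(1.0000+0.6470)
  = 0.0064 + 0.0408 + 0.1044 + 0.1994 + 0.3294 = 0.6804
G = 1 − 0.6804 = 0.3196

0.320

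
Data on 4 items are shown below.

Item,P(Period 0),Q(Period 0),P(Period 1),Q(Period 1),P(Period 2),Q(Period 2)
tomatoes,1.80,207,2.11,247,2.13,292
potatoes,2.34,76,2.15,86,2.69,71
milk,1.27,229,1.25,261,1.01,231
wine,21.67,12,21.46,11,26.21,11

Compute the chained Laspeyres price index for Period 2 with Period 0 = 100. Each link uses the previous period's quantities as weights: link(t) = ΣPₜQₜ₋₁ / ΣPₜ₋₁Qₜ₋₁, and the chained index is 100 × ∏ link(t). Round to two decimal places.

107.23

Link Period 0→Period 1:
ΣP(Period 1)Q(Period 0) = 2.11×207 + 2.15×76 + 1.25×229 + 21.46×12 = 436.77 + 163.4 + 286.25 + 257.52 = 1143.94
ΣP(Period 0)Q(Period 0) = 1.80×207 + 2.34×76 + 1.27×229 + 21.67×12 = 372.6 + 177.84 + 290.83 + 260.04 = 1101.31
link = 1143.94/1101.31 = 1.038708
Link Period 1→Period 2:
ΣP(Period 2)Q(Period 1) = 2.13×247 + 2.69×86 + 1.01×261 + 26.21×11 = 526.11 + 231.34 + 263.61 + 288.31 = 1309.37
ΣP(Period 1)Q(Period 1) = 2.11×247 + 2.15×86 + 1.25×261 + 21.46×11 = 521.17 + 184.9 + 326.25 + 236.06 = 1268.38
link = 1309.37/1268.38 = 1.032317
Chained index = 100 × 1.038708 × 1.032317 = 107.2276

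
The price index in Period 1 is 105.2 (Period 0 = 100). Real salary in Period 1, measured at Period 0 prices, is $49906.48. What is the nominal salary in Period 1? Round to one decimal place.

52501.6

Nominal = Real × (Index/100) = 49906.48 × (105.2/100)
        = 49906.48 × 1.052 = 52501.6170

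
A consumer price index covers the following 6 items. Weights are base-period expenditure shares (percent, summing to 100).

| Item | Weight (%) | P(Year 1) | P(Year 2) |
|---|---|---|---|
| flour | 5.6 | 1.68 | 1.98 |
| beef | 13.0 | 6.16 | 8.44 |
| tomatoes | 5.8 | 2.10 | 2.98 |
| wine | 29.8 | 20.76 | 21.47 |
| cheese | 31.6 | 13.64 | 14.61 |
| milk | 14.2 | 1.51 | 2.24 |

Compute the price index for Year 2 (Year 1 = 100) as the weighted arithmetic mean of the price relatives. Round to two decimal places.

flour: 5.6 × (1.98/1.68) = 5.6 × 1.178571 = 6.6000
beef: 13.0 × (8.44/6.16) = 13.0 × 1.370130 = 17.8117
tomatoes: 5.8 × (2.98/2.10) = 5.8 × 1.419048 = 8.2305
wine: 29.8 × (21.47/20.76) = 29.8 × 1.034200 = 30.8192
cheese: 31.6 × (14.61/13.64) = 31.6 × 1.071114 = 33.8472
milk: 14.2 × (2.24/1.51) = 14.2 × 1.483444 = 21.0649
Index = Σ wᵢ·(p₁ᵢ/p₀ᵢ) = 6.6000 + 17.8117 + 8.2305 + 30.8192 + 33.8472 + 21.0649 = 118.3735

118.37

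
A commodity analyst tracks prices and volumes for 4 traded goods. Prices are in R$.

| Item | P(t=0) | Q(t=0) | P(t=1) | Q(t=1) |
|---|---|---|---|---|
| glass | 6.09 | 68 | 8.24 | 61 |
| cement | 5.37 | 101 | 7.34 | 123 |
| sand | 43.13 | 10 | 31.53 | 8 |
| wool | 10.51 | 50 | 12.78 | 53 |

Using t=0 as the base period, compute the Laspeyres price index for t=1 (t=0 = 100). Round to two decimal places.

117.91

Laspeyres price index uses base-period quantities as weights.
ΣP(t=1)·Q(t=0) = 8.24×68 + 7.34×101 + 31.53×10 + 12.78×50 = 560.32 + 741.34 + 315.3 + 639 = 2255.96
ΣP(t=0)·Q(t=0) = 6.09×68 + 5.37×101 + 43.13×10 + 10.51×50 = 414.12 + 542.37 + 431.3 + 525.5 = 1913.29
Index = 2255.96 / 1913.29 × 100 = 117.9100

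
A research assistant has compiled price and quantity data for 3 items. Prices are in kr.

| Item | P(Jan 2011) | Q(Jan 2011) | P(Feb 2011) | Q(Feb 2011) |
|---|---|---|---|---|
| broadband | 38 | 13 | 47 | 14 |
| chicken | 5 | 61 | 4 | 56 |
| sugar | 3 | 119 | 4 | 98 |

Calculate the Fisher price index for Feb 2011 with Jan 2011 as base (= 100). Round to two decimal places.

115.16

Laspeyres component (base-period weights):
ΣP(Feb 2011)Q(Jan 2011) = 47×13 + 4×61 + 4×119 = 611 + 244 + 476 = 1331
ΣP(Jan 2011)Q(Jan 2011) = 38×13 + 5×61 + 3×119 = 494 + 305 + 357 = 1156
L = 1331 / 1156 × 100 = 115.1384
Paasche component (current-period weights):
ΣP(Feb 2011)Q(Feb 2011) = 47×14 + 4×56 + 4×98 = 658 + 224 + 392 = 1274
ΣP(Jan 2011)Q(Feb 2011) = 38×14 + 5×56 + 3×98 = 532 + 280 + 294 = 1106
P = 1274 / 1106 × 100 = 115.1899
Fisher = √(L × P) = √(115.1384 × 115.1899) = 115.1641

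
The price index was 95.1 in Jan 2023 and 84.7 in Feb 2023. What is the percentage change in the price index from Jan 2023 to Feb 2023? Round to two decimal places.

-10.94%

Change = (84.7 − 95.1) / 95.1 × 100
       = -10.4 / 95.1 × 100 = -10.9359%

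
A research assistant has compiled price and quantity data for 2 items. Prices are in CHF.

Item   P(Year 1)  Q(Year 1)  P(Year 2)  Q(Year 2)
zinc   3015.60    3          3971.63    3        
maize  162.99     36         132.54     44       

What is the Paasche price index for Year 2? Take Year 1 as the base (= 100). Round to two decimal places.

109.42

Paasche price index uses current-period quantities as weights.
ΣP(Year 2)·Q(Year 2) = 3971.63×3 + 132.54×44 = 11914.89 + 5831.76 = 17746.65
ΣP(Year 1)·Q(Year 2) = 3015.60×3 + 162.99×44 = 9046.8 + 7171.56 = 16218.36
Index = 17746.65 / 16218.36 × 100 = 109.4232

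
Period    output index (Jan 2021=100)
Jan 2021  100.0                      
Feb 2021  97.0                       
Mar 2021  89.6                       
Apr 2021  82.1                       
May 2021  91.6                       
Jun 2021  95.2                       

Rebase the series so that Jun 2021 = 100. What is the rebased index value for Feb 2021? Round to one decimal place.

101.9

Rebased(Feb 2021) = 97.0 / 95.2 × 100 = 101.8908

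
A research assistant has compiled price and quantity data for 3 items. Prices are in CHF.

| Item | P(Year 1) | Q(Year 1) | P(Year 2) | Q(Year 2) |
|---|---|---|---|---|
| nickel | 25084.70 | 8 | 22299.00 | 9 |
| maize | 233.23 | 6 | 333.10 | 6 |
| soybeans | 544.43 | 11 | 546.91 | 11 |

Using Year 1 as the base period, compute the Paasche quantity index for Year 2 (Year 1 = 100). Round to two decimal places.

111.96

Paasche quantity index uses current-period prices as weights.
ΣP(Year 2)·Q(Year 2) = 22299.00×9 + 333.10×6 + 546.91×11 = 200691 + 1998.6 + 6016.01 = 208705.61
ΣP(Year 2)·Q(Year 1) = 22299.00×8 + 333.10×6 + 546.91×11 = 178392 + 1998.6 + 6016.01 = 186406.61
Index = 208705.61 / 186406.61 × 100 = 111.9626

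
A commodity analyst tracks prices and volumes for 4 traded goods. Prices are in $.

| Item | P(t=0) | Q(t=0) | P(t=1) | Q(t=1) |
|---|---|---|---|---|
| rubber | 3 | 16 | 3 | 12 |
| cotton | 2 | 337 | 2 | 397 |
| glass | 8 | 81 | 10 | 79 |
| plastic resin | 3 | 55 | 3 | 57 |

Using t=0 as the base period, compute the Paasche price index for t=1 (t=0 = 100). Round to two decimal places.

Paasche price index uses current-period quantities as weights.
ΣP(t=1)·Q(t=1) = 3×12 + 2×397 + 10×79 + 3×57 = 36 + 794 + 790 + 171 = 1791
ΣP(t=0)·Q(t=1) = 3×12 + 2×397 + 8×79 + 3×57 = 36 + 794 + 632 + 171 = 1633
Index = 1791 / 1633 × 100 = 109.6754

109.68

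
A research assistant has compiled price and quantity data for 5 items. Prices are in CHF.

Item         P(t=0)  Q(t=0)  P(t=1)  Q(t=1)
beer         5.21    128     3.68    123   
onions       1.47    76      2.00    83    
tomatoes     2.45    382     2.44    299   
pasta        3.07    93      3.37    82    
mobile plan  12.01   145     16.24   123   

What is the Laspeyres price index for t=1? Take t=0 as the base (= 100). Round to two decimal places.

112.88

Laspeyres price index uses base-period quantities as weights.
ΣP(t=1)·Q(t=0) = 3.68×128 + 2.00×76 + 2.44×382 + 3.37×93 + 16.24×145 = 471.04 + 152 + 932.08 + 313.41 + 2354.8 = 4223.33
ΣP(t=0)·Q(t=0) = 5.21×128 + 1.47×76 + 2.45×382 + 3.07×93 + 12.01×145 = 666.88 + 111.72 + 935.9 + 285.51 + 1741.45 = 3741.46
Index = 4223.33 / 3741.46 × 100 = 112.8792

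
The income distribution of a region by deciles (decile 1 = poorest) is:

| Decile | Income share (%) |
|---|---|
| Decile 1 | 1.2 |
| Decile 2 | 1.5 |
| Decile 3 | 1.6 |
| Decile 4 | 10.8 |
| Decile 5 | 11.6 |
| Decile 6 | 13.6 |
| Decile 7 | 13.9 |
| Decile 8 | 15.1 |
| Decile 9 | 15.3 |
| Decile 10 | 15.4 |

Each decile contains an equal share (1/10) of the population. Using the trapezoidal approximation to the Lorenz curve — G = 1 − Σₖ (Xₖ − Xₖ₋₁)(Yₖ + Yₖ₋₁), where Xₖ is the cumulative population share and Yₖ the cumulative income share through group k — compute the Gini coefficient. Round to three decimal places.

Cumulative income shares Yₖ: 0.0120, 0.0270, 0.0430, 0.1510, 0.2670, 0.4030, 0.5420, 0.6930, 0.8460, 1.0000
Σ (Xₖ−Xₖ₋₁)(Yₖ+Yₖ₋₁) = (1/10)(0.0120+0.0000) + (1/10)(0.0270+0.0120) + (1/10)(0.0430+0.0270) + (1/10)(0.1510+0.0430) + (1/10)(0.2670+0.1510) + (1/10)(0.4030+0.2670) + (1/10)(0.5420+0.4030) + (1/10)(0.6930+0.5420) + (1/10)(0.8460+0.6930) + (1/10)(1.0000+0.8460)
  = 0.0012 + 0.0039 + 0.0070 + 0.0194 + 0.0418 + 0.0670 + 0.0945 + 0.1235 + 0.1539 + 0.1846 = 0.6968
G = 1 − 0.6968 = 0.3032

0.303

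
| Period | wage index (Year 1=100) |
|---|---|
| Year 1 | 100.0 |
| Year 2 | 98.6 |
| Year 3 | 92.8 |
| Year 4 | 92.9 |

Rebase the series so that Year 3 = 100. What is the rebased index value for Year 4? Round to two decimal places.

100.11

Rebased(Year 4) = 92.9 / 92.8 × 100 = 100.1078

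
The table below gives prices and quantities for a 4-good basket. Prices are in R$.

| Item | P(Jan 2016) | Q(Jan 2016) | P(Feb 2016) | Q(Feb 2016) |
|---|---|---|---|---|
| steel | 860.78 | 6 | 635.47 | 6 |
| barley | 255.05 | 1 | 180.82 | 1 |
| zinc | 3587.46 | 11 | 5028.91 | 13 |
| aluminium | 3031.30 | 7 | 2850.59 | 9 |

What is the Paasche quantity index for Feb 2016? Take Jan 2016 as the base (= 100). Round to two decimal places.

Paasche quantity index uses current-period prices as weights.
ΣP(Feb 2016)·Q(Feb 2016) = 635.47×6 + 180.82×1 + 5028.91×13 + 2850.59×9 = 3812.82 + 180.82 + 65375.83 + 25655.31 = 95024.78
ΣP(Feb 2016)·Q(Jan 2016) = 635.47×6 + 180.82×1 + 5028.91×11 + 2850.59×7 = 3812.82 + 180.82 + 55318.01 + 19954.13 = 79265.78
Index = 95024.78 / 79265.78 × 100 = 119.8812

119.88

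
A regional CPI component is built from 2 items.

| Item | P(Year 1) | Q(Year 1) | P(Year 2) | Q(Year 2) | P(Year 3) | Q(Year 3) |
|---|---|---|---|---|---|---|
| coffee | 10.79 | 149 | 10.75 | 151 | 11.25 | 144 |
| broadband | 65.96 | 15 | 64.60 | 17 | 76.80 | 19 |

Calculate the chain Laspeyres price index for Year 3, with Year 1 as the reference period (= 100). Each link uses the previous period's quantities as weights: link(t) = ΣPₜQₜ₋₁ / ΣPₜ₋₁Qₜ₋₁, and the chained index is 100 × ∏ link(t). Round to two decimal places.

109.27

Link Year 1→Year 2:
ΣP(Year 2)Q(Year 1) = 10.75×149 + 64.60×15 = 1601.75 + 969 = 2570.75
ΣP(Year 1)Q(Year 1) = 10.79×149 + 65.96×15 = 1607.71 + 989.4 = 2597.11
link = 2570.75/2597.11 = 0.989850
Link Year 2→Year 3:
ΣP(Year 3)Q(Year 2) = 11.25×151 + 76.80×17 = 1698.75 + 1305.6 = 3004.35
ΣP(Year 2)Q(Year 2) = 10.75×151 + 64.60×17 = 1623.25 + 1098.2 = 2721.45
link = 3004.35/2721.45 = 1.103952
Chained index = 100 × 0.989850 × 1.103952 = 109.2747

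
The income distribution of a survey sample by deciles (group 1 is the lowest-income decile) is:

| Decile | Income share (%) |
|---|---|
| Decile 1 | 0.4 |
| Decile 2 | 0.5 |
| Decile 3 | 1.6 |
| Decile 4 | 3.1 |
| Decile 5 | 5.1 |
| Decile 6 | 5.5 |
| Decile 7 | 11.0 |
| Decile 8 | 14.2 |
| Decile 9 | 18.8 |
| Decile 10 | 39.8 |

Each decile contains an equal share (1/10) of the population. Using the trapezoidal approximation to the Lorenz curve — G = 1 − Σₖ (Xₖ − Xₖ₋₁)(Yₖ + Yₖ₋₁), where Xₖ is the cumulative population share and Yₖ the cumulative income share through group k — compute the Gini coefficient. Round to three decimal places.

Cumulative income shares Yₖ: 0.0040, 0.0090, 0.0250, 0.0560, 0.1070, 0.1620, 0.2720, 0.4140, 0.6020, 1.0000
Σ (Xₖ−Xₖ₋₁)(Yₖ+Yₖ₋₁) = (1/10)(0.0040+0.0000) + (1/10)(0.0090+0.0040) + (1/10)(0.0250+0.0090) + (1/10)(0.0560+0.0250) + (1/10)(0.1070+0.0560) + (1/10)(0.1620+0.1070) + (1/10)(0.2720+0.1620) + (1/10)(0.4140+0.2720) + (1/10)(0.6020+0.4140) + (1/10)(1.0000+0.6020)
  = 0.0004 + 0.0013 + 0.0034 + 0.0081 + 0.0163 + 0.0269 + 0.0434 + 0.0686 + 0.1016 + 0.1602 = 0.4302
G = 1 − 0.4302 = 0.5698

0.570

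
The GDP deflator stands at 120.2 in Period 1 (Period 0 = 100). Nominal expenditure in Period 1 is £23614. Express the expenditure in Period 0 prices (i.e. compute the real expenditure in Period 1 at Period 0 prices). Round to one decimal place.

Real = Nominal ÷ (Index/100) = 23614 ÷ (120.2/100)
     = 23614 ÷ 1.202 = 19645.5907

19645.6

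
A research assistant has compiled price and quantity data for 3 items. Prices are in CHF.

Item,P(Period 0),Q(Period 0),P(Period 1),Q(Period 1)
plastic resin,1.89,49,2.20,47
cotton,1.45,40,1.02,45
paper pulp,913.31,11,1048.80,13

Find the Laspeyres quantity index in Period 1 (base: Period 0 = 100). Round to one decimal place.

Laspeyres quantity index uses base-period prices as weights.
ΣP(Period 0)·Q(Period 1) = 1.89×47 + 1.45×45 + 913.31×13 = 88.83 + 65.25 + 11873.03 = 12027.11
ΣP(Period 0)·Q(Period 0) = 1.89×49 + 1.45×40 + 913.31×11 = 92.61 + 58 + 10046.41 = 10197.02
Index = 12027.11 / 10197.02 × 100 = 117.9473

117.9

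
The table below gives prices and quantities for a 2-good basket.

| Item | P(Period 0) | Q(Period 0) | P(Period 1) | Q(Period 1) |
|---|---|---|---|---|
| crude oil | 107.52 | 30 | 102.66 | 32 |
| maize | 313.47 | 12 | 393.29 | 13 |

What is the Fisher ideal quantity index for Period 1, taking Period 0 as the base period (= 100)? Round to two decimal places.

Laspeyres component (base-period weights):
ΣP(Period 0)Q(Period 1) = 107.52×32 + 313.47×13 = 3440.64 + 4075.11 = 7515.75
ΣP(Period 0)Q(Period 0) = 107.52×30 + 313.47×12 = 3225.6 + 3761.64 = 6987.24
L = 7515.75 / 6987.24 × 100 = 107.5639
Paasche component (current-period weights):
ΣP(Period 1)Q(Period 1) = 102.66×32 + 393.29×13 = 3285.12 + 5112.77 = 8397.89
ΣP(Period 1)Q(Period 0) = 102.66×30 + 393.29×12 = 3079.8 + 4719.48 = 7799.28
P = 8397.89 / 7799.28 × 100 = 107.6752
Fisher = √(L × P) = √(107.5639 × 107.6752) = 107.6195

107.62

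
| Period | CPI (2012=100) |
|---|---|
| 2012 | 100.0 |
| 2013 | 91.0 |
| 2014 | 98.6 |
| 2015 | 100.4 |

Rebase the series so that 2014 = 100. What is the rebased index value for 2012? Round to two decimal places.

101.42

Rebased(2012) = 100.0 / 98.6 × 100 = 101.4199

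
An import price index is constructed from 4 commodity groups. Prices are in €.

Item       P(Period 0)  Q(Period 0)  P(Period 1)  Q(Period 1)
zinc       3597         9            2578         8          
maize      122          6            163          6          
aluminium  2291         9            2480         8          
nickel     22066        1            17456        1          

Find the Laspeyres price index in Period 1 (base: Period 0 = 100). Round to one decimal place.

84.4

Laspeyres price index uses base-period quantities as weights.
ΣP(Period 1)·Q(Period 0) = 2578×9 + 163×6 + 2480×9 + 17456×1 = 23202 + 978 + 22320 + 17456 = 63956
ΣP(Period 0)·Q(Period 0) = 3597×9 + 122×6 + 2291×9 + 22066×1 = 32373 + 732 + 20619 + 22066 = 75790
Index = 63956 / 75790 × 100 = 84.3858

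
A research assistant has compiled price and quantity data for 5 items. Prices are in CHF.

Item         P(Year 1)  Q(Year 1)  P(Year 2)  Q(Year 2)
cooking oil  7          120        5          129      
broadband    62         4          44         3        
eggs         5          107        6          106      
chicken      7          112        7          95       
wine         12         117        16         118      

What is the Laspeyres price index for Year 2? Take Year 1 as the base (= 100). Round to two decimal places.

106.90

Laspeyres price index uses base-period quantities as weights.
ΣP(Year 2)·Q(Year 1) = 5×120 + 44×4 + 6×107 + 7×112 + 16×117 = 600 + 176 + 642 + 784 + 1872 = 4074
ΣP(Year 1)·Q(Year 1) = 7×120 + 62×4 + 5×107 + 7×112 + 12×117 = 840 + 248 + 535 + 784 + 1404 = 3811
Index = 4074 / 3811 × 100 = 106.9011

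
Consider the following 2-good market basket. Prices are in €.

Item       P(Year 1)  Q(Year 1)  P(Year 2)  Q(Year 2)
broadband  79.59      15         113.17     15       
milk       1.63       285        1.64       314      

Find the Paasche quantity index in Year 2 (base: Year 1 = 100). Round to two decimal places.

102.20

Paasche quantity index uses current-period prices as weights.
ΣP(Year 2)·Q(Year 2) = 113.17×15 + 1.64×314 = 1697.55 + 514.96 = 2212.51
ΣP(Year 2)·Q(Year 1) = 113.17×15 + 1.64×285 = 1697.55 + 467.4 = 2164.95
Index = 2212.51 / 2164.95 × 100 = 102.1968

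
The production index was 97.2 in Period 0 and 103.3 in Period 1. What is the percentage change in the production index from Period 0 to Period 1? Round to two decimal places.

6.28%

Change = (103.3 − 97.2) / 97.2 × 100
       = 6.1 / 97.2 × 100 = 6.2757%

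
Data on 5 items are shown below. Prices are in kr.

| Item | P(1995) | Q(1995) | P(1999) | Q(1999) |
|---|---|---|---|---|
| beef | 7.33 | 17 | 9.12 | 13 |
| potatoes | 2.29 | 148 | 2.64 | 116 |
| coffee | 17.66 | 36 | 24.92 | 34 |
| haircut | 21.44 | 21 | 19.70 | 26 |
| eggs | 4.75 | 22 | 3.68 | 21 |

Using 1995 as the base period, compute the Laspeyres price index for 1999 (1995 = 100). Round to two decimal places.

Laspeyres price index uses base-period quantities as weights.
ΣP(1999)·Q(1995) = 9.12×17 + 2.64×148 + 24.92×36 + 19.70×21 + 3.68×22 = 155.04 + 390.72 + 897.12 + 413.7 + 80.96 = 1937.54
ΣP(1995)·Q(1995) = 7.33×17 + 2.29×148 + 17.66×36 + 21.44×21 + 4.75×22 = 124.61 + 338.92 + 635.76 + 450.24 + 104.5 = 1654.03
Index = 1937.54 / 1654.03 × 100 = 117.1406

117.14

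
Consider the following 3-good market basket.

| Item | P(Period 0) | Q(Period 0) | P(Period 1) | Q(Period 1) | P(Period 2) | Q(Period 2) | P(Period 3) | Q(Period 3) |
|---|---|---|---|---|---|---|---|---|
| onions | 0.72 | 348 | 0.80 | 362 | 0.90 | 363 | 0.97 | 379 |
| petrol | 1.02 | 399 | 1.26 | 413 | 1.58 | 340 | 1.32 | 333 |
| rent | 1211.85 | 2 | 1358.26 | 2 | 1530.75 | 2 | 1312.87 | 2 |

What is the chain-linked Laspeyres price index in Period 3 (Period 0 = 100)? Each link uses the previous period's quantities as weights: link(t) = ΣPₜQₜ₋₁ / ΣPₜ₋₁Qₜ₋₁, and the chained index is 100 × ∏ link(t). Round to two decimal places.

Link Period 0→Period 1:
ΣP(Period 1)Q(Period 0) = 0.80×348 + 1.26×399 + 1358.26×2 = 278.4 + 502.74 + 2716.52 = 3497.66
ΣP(Period 0)Q(Period 0) = 0.72×348 + 1.02×399 + 1211.85×2 = 250.56 + 406.98 + 2423.7 = 3081.24
link = 3497.66/3081.24 = 1.135147
Link Period 1→Period 2:
ΣP(Period 2)Q(Period 1) = 0.90×362 + 1.58×413 + 1530.75×2 = 325.8 + 652.54 + 3061.5 = 4039.84
ΣP(Period 1)Q(Period 1) = 0.80×362 + 1.26×413 + 1358.26×2 = 289.6 + 520.38 + 2716.52 = 3526.5
link = 4039.84/3526.5 = 1.145566
Link Period 2→Period 3:
ΣP(Period 3)Q(Period 2) = 0.97×363 + 1.32×340 + 1312.87×2 = 352.11 + 448.8 + 2625.74 = 3426.65
ΣP(Period 2)Q(Period 2) = 0.90×363 + 1.58×340 + 1530.75×2 = 326.7 + 537.2 + 3061.5 = 3925.4
link = 3426.65/3925.4 = 0.872943
Chained index = 100 × 1.135147 × 1.145566 × 0.872943 = 113.5163

113.52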